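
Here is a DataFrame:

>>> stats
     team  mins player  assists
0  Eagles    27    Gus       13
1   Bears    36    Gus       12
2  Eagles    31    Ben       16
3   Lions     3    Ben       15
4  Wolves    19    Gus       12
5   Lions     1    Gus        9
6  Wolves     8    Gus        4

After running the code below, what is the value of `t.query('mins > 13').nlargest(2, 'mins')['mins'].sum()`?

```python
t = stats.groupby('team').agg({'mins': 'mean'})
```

group by team, mean of mins:
        mins
team        
Bears   36.0
Eagles  29.0
Lions    2.0
Wolves  13.5
filter rows where mins > 13:
        mins
team        
Bears   36.0
Eagles  29.0
Wolves  13.5
take 2 rows with largest mins:
        mins
team        
Bears   36.0
Eagles  29.0
So sum() = 65.0.

65.0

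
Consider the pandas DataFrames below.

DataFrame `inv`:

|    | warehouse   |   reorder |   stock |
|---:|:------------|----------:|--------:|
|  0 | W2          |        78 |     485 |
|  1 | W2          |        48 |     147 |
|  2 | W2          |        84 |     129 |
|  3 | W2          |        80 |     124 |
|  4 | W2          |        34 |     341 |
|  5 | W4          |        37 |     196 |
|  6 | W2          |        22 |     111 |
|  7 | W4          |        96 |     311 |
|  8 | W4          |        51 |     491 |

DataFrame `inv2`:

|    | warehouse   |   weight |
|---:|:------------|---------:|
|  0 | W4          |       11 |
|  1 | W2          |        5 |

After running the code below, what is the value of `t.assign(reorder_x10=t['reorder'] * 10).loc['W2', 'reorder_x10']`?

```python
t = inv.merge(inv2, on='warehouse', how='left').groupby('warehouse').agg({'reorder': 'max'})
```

merge on 'warehouse' (how='left') → 9 rows:
  warehouse  reorder  stock  weight
0        W2       78    485       5
1        W2       48    147       5
2        W2       84    129       5
3        W2       80    124       5
4        W2       34    341       5
5        W4       37    196      11
6        W2       22    111       5
7        W4       96    311      11
8        W4       51    491      11
group by warehouse, max of reorder:
           reorder
warehouse         
W2              84
W4              96
add column reorder_x10 = t['reorder'] * 10:
           reorder  reorder_x10
warehouse                      
W2              84          840
W4              96          960

840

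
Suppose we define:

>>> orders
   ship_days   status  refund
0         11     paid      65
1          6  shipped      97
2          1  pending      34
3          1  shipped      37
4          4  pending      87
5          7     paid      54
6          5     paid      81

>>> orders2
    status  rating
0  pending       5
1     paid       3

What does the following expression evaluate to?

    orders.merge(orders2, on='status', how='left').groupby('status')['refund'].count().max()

3

merge on 'status' (how='left') → 7 rows:
   ship_days   status  refund  rating
0         11     paid      65     3.0
1          6  shipped      97     NaN
2          1  pending      34     5.0
3          1  shipped      37     NaN
4          4  pending      87     5.0
5          7     paid      54     3.0
6          5     paid      81     3.0
group by status, count of refund:
status
paid       3
pending    2
shipped    2
Name: refund, dtype: int64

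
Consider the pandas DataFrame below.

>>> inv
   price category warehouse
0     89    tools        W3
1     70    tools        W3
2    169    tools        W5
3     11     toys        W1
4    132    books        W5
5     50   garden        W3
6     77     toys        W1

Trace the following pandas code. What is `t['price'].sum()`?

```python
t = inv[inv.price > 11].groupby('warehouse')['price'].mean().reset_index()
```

297.166666667

filter rows where price > 11:
   price category warehouse
0     89    tools        W3
1     70    tools        W3
2    169    tools        W5
4    132    books        W5
5     50   garden        W3
6     77     toys        W1
group by warehouse, mean of price:
warehouse
W1     77.000000
W3     69.666667
W5    150.500000
Name: price, dtype: float64
reset_index():
  warehouse       price
0        W1   77.000000
1        W3   69.666667
2        W5  150.500000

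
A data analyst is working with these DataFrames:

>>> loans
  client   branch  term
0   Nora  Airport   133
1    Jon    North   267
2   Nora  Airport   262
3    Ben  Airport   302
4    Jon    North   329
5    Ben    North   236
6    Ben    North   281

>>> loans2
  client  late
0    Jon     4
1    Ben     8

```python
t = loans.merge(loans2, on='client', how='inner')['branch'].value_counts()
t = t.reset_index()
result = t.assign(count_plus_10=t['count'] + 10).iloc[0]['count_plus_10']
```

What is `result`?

merge on 'client' (how='inner') → 5 rows:
  client   branch  term  late
0    Jon    North   267     4
1    Ben  Airport   302     8
2    Jon    North   329     4
3    Ben    North   236     8
4    Ben    North   281     8
value_counts of branch:
branch
North      4
Airport    1
Name: count, dtype: int64
reset_index():
    branch  count
0    North      4
1  Airport      1
add column count_plus_10 = t['count'] + 10:
    branch  count  count_plus_10
0    North      4             14
1  Airport      1             11
Taking the value at position 0, column 'count_plus_10' gives 14.

14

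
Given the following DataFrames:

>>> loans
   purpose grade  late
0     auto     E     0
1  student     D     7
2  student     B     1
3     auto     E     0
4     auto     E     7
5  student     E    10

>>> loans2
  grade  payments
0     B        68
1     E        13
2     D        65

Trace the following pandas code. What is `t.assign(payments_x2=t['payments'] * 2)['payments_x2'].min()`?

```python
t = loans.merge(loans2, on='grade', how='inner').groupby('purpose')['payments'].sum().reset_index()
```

78

merge on 'grade' (how='inner') → 6 rows:
   purpose grade  late  payments
0     auto     E     0        13
1  student     D     7        65
2  student     B     1        68
3     auto     E     0        13
4     auto     E     7        13
5  student     E    10        13
group by purpose, sum of payments:
purpose
auto        39
student    146
Name: payments, dtype: int64
reset_index():
   purpose  payments
0     auto        39
1  student       146
add column payments_x2 = t['payments'] * 2:
   purpose  payments  payments_x2
0     auto        39           78
1  student       146          292
The min of column 'payments_x2' is 78.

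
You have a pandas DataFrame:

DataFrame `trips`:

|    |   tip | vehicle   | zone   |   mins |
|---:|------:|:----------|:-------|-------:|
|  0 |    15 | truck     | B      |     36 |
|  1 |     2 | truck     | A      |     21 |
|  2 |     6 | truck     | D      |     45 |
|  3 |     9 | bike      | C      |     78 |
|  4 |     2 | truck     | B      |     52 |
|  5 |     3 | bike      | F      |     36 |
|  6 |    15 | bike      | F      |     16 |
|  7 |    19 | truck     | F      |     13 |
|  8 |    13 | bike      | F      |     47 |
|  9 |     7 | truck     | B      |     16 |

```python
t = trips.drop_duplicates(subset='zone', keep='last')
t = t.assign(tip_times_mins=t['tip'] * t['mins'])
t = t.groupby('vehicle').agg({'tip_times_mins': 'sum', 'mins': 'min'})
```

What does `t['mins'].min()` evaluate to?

16

drop duplicate zone (keep=last):
   tip vehicle zone  mins
1    2   truck    A    21
2    6   truck    D    45
3    9    bike    C    78
8   13    bike    F    47
9    7   truck    B    16
add column tip_times_mins = t['tip'] * t['mins']:
   tip vehicle zone  mins  tip_times_mins
1    2   truck    A    21              42
2    6   truck    D    45             270
3    9    bike    C    78             702
8   13    bike    F    47             611
9    7   truck    B    16             112
group by vehicle: sum(tip_times_mins), min(mins):
         tip_times_mins  mins
vehicle                      
bike               1313    47
truck               424    16
Then the min of column 'mins': 16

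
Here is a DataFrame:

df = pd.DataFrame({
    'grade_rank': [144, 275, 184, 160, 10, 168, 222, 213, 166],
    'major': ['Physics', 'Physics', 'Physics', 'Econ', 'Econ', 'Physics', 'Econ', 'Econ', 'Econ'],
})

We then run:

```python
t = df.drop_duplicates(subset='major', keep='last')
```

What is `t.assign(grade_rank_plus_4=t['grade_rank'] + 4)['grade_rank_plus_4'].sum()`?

342

drop duplicate major (keep=last):
   grade_rank    major
5         168  Physics
8         166     Econ
add column grade_rank_plus_4 = t['grade_rank'] + 4:
   grade_rank    major  grade_rank_plus_4
5         168  Physics                172
8         166     Econ                170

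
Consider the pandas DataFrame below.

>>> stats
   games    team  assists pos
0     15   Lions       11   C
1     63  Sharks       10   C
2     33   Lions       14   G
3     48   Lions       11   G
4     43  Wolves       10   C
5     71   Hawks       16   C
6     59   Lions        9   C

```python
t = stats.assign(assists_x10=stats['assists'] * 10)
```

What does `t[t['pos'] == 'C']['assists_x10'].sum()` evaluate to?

560

add column assists_x10 = stats['assists'] * 10:
   games    team  assists pos  assists_x10
0     15   Lions       11   C          110
1     63  Sharks       10   C          100
2     33   Lions       14   G          140
3     48   Lions       11   G          110
4     43  Wolves       10   C          100
5     71   Hawks       16   C          160
6     59   Lions        9   C           90
filter rows where pos == 'C':
   games    team  assists pos  assists_x10
0     15   Lions       11   C          110
1     63  Sharks       10   C          100
4     43  Wolves       10   C          100
5     71   Hawks       16   C          160
6     59   Lions        9   C           90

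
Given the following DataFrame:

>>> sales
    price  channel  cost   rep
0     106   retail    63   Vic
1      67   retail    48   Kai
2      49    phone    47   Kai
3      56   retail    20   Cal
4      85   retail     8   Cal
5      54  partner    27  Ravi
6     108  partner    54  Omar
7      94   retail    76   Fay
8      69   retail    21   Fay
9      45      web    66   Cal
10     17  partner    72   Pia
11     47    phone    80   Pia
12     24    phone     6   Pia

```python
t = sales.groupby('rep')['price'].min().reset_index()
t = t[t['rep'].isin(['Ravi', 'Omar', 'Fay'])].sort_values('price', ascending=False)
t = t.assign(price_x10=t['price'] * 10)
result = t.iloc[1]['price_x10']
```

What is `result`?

690

group by rep, min of price:
rep
Cal      45
Fay      69
Kai      49
Omar    108
Pia      17
Ravi     54
Vic     106
Name: price, dtype: int64
reset_index():
    rep  price
0   Cal     45
1   Fay     69
2   Kai     49
3  Omar    108
4   Pia     17
5  Ravi     54
6   Vic    106
filter rows where rep in ['Ravi', 'Omar', 'Fay']:
    rep  price
1   Fay     69
3  Omar    108
5  Ravi     54
sort by price descending:
    rep  price
3  Omar    108
1   Fay     69
5  Ravi     54
add column price_x10 = t['price'] * 10:
    rep  price  price_x10
3  Omar    108       1080
1   Fay     69        690
5  Ravi     54        540
value at position 1, column 'price_x10' → 690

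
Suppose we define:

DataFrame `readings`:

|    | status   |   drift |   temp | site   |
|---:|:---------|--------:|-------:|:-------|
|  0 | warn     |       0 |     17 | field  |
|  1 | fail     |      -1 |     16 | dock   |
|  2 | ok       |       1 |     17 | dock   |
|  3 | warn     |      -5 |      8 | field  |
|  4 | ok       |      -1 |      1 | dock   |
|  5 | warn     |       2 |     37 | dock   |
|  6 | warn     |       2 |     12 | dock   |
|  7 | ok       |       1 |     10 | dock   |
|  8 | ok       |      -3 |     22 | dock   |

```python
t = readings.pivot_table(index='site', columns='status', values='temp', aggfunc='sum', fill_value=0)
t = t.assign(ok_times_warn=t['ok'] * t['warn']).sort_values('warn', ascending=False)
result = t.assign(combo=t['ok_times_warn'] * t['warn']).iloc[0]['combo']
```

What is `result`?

120050

pivot: rows=site, cols=status, sum(temp):
status  fail  ok  warn
site                  
dock      16  50    49
field      0   0    25
add column ok_times_warn = t['ok'] * t['warn']:
status  fail  ok  warn  ok_times_warn
site                                 
dock      16  50    49           2450
field      0   0    25              0
sort by warn descending:
status  fail  ok  warn  ok_times_warn
site                                 
dock      16  50    49           2450
field      0   0    25              0
add column combo = t['ok_times_warn'] * t['warn']:
status  fail  ok  warn  ok_times_warn   combo
site                                         
dock      16  50    49           2450  120050
field      0   0    25              0       0
The value at position 0, column 'combo' is 120050.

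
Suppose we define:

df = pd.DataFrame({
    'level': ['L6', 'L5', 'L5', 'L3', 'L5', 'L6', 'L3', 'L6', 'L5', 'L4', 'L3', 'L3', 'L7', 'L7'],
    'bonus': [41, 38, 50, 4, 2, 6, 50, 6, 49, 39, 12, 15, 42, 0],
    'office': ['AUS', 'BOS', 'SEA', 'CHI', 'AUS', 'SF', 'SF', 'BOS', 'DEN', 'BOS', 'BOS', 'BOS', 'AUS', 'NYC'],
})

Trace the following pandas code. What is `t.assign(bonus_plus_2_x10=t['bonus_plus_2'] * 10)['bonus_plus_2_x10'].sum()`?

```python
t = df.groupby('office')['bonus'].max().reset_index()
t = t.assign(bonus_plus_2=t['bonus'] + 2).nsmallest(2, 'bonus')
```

group by office, max of bonus:
office
AUS    42
BOS    39
CHI     4
DEN    49
NYC     0
SEA    50
SF     50
Name: bonus, dtype: int64
reset_index():
  office  bonus
0    AUS     42
1    BOS     39
2    CHI      4
3    DEN     49
4    NYC      0
5    SEA     50
6     SF     50
add column bonus_plus_2 = t['bonus'] + 2:
  office  bonus  bonus_plus_2
0    AUS     42            44
1    BOS     39            41
2    CHI      4             6
3    DEN     49            51
4    NYC      0             2
5    SEA     50            52
6     SF     50            52
take 2 rows with smallest bonus:
  office  bonus  bonus_plus_2
4    NYC      0             2
2    CHI      4             6
add column bonus_plus_2_x10 = t['bonus_plus_2'] * 10:
  office  bonus  bonus_plus_2  bonus_plus_2_x10
4    NYC      0             2                20
2    CHI      4             6                60
Then the sum of column 'bonus_plus_2_x10': 80

80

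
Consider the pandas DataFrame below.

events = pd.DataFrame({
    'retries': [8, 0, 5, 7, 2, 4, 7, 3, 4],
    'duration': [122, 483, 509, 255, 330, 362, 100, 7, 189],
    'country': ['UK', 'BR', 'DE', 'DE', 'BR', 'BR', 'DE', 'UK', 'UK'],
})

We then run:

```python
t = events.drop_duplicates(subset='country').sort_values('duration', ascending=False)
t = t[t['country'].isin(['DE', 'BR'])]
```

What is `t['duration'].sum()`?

992

drop duplicate country (keep=first):
   retries  duration country
0        8       122      UK
1        0       483      BR
2        5       509      DE
sort by duration descending:
   retries  duration country
2        5       509      DE
1        0       483      BR
0        8       122      UK
filter rows where country in ['DE', 'BR']:
   retries  duration country
2        5       509      DE
1        0       483      BR
Finally, sum of column 'duration' = 992.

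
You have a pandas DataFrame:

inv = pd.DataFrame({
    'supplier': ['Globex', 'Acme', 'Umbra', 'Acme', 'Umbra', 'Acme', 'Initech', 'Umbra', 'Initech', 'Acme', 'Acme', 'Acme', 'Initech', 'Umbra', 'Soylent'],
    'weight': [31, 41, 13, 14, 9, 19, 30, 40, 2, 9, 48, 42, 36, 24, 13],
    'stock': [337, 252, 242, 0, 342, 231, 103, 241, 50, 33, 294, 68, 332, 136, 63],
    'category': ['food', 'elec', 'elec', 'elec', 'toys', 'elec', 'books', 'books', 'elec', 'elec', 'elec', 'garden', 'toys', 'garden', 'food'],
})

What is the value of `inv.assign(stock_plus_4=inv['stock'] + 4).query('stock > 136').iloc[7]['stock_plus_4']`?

336

add column stock_plus_4 = inv['stock'] + 4:
   supplier  weight  stock category  stock_plus_4
0    Globex      31    337     food           341
1      Acme      41    252     elec           256
2     Umbra      13    242     elec           246
3      Acme      14      0     elec             4
4     Umbra       9    342     toys           346
5      Acme      19    231     elec           235
6   Initech      30    103    books           107
7     Umbra      40    241    books           245
8   Initech       2     50     elec            54
9      Acme       9     33     elec            37
10     Acme      48    294     elec           298
11     Acme      42     68   garden            72
12  Initech      36    332     toys           336
13    Umbra      24    136   garden           140
14  Soylent      13     63     food            67
filter rows where stock > 136:
   supplier  weight  stock category  stock_plus_4
0    Globex      31    337     food           341
1      Acme      41    252     elec           256
2     Umbra      13    242     elec           246
4     Umbra       9    342     toys           346
5      Acme      19    231     elec           235
7     Umbra      40    241    books           245
10     Acme      48    294     elec           298
12  Initech      36    332     toys           336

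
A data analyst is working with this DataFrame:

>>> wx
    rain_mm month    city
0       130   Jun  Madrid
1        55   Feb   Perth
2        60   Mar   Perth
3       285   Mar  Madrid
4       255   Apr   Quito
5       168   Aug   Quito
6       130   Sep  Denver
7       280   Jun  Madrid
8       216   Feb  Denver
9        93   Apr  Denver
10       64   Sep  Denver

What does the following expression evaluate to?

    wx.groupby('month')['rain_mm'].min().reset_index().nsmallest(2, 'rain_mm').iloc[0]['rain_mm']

group by month, min of rain_mm:
month
Apr     93
Aug    168
Feb     55
Jun    130
Mar     60
Sep     64
Name: rain_mm, dtype: int64
reset_index():
  month  rain_mm
0   Apr       93
1   Aug      168
2   Feb       55
3   Jun      130
4   Mar       60
5   Sep       64
take 2 rows with smallest rain_mm:
  month  rain_mm
2   Feb       55
4   Mar       60

55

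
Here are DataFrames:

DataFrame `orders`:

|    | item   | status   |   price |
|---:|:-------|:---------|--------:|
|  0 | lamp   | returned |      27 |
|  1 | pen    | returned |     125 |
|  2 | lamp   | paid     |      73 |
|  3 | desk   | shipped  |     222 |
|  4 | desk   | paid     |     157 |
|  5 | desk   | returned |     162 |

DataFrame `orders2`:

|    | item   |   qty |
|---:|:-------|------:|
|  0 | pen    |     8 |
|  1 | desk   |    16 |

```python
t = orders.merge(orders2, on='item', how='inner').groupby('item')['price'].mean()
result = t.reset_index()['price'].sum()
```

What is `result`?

merge on 'item' (how='inner') → 4 rows:
   item    status  price  qty
0   pen  returned    125    8
1  desk   shipped    222   16
2  desk      paid    157   16
3  desk  returned    162   16
group by item, mean of price:
item
desk    180.333333
pen     125.000000
Name: price, dtype: float64
reset_index():
   item       price
0  desk  180.333333
1   pen  125.000000
The sum of column 'price' is 305.333333333.

305.333333333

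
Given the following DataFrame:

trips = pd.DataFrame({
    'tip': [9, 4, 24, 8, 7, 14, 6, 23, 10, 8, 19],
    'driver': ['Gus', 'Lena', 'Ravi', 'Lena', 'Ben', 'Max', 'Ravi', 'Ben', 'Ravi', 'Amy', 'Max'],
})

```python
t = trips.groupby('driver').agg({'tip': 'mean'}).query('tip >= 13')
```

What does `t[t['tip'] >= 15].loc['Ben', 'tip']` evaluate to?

group by driver, mean of tip:
              tip
driver           
Amy      8.000000
Ben     15.000000
Gus      9.000000
Lena     6.000000
Max     16.500000
Ravi    13.333333
filter rows where tip >= 13:
              tip
driver           
Ben     15.000000
Max     16.500000
Ravi    13.333333
filter rows where tip >= 15:
         tip
driver      
Ben     15.0
Max     16.5
Hence 15.0.

15.0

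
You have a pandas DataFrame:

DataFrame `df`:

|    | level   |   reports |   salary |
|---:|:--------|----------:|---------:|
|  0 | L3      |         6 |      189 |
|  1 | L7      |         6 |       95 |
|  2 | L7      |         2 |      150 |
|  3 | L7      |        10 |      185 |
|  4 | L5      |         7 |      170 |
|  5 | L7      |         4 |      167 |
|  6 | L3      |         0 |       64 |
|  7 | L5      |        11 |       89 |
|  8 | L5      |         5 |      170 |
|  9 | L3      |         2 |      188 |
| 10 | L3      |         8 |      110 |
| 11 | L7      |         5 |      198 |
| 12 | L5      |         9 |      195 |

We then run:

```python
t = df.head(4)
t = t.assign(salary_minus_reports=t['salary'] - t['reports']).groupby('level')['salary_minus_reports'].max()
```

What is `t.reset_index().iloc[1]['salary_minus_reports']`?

take first 4 rows:
  level  reports  salary
0    L3        6     189
1    L7        6      95
2    L7        2     150
3    L7       10     185
add column salary_minus_reports = t['salary'] - t['reports']:
  level  reports  salary  salary_minus_reports
0    L3        6     189                   183
1    L7        6      95                    89
2    L7        2     150                   148
3    L7       10     185                   175
group by level, max of salary_minus_reports:
level
L3    183
L7    175
Name: salary_minus_reports, dtype: int64
reset_index():
  level  salary_minus_reports
0    L3                   183
1    L7                   175
value at position 1, column 'salary_minus_reports' → 175

175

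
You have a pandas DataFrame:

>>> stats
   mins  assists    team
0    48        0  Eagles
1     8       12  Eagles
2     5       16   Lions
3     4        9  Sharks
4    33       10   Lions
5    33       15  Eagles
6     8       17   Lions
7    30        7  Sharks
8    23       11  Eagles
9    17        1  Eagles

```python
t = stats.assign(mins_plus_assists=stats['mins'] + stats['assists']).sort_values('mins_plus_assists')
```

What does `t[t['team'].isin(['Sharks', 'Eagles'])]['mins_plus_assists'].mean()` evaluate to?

add column mins_plus_assists = stats['mins'] + stats['assists']:
   mins  assists    team  mins_plus_assists
0    48        0  Eagles                 48
1     8       12  Eagles                 20
2     5       16   Lions                 21
3     4        9  Sharks                 13
4    33       10   Lions                 43
5    33       15  Eagles                 48
6     8       17   Lions                 25
7    30        7  Sharks                 37
8    23       11  Eagles                 34
9    17        1  Eagles                 18
sort by mins_plus_assists:
   mins  assists    team  mins_plus_assists
3     4        9  Sharks                 13
9    17        1  Eagles                 18
1     8       12  Eagles                 20
2     5       16   Lions                 21
6     8       17   Lions                 25
8    23       11  Eagles                 34
7    30        7  Sharks                 37
4    33       10   Lions                 43
0    48        0  Eagles                 48
5    33       15  Eagles                 48
filter rows where team in ['Sharks', 'Eagles']:
   mins  assists    team  mins_plus_assists
3     4        9  Sharks                 13
9    17        1  Eagles                 18
1     8       12  Eagles                 20
8    23       11  Eagles                 34
7    30        7  Sharks                 37
0    48        0  Eagles                 48
5    33       15  Eagles                 48
Reading off the mean of column 'mins_plus_assists', we get 31.1428571429.

31.1428571429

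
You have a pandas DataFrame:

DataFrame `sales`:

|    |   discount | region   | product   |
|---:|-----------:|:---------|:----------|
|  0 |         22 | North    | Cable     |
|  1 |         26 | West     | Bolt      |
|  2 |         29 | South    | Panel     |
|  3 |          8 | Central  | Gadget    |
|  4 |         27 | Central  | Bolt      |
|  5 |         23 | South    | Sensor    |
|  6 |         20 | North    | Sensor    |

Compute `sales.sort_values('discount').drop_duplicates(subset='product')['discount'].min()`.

sort by discount:
   discount   region product
3         8  Central  Gadget
6        20    North  Sensor
0        22    North   Cable
5        23    South  Sensor
1        26     West    Bolt
4        27  Central    Bolt
2        29    South   Panel
drop duplicate product (keep=first):
   discount   region product
3         8  Central  Gadget
6        20    North  Sensor
0        22    North   Cable
1        26     West    Bolt
2        29    South   Panel

8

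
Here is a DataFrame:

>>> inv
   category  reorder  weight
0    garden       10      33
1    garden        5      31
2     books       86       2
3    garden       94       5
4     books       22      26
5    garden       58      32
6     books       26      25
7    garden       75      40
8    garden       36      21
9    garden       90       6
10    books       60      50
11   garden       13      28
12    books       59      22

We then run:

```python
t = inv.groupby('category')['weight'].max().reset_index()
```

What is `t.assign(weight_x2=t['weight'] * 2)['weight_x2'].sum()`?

group by category, max of weight:
category
books     50
garden    40
Name: weight, dtype: int64
reset_index():
  category  weight
0    books      50
1   garden      40
add column weight_x2 = t['weight'] * 2:
  category  weight  weight_x2
0    books      50        100
1   garden      40         80
Reading off the sum of column 'weight_x2', we get 180.

180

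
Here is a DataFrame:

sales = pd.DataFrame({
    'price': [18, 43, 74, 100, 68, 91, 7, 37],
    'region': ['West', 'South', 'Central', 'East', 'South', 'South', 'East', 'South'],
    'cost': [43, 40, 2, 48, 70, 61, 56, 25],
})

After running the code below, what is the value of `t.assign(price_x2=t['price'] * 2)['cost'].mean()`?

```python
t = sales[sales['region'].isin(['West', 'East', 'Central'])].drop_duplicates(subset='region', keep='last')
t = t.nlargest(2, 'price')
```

filter rows where region in ['West', 'East', 'Central']:
   price   region  cost
0     18     West    43
2     74  Central     2
3    100     East    48
6      7     East    56
drop duplicate region (keep=last):
   price   region  cost
0     18     West    43
2     74  Central     2
6      7     East    56
take 2 rows with largest price:
   price   region  cost
2     74  Central     2
0     18     West    43
add column price_x2 = t['price'] * 2:
   price   region  cost  price_x2
2     74  Central     2       148
0     18     West    43        36
Reading off the mean of column 'cost', we get 22.5.

22.5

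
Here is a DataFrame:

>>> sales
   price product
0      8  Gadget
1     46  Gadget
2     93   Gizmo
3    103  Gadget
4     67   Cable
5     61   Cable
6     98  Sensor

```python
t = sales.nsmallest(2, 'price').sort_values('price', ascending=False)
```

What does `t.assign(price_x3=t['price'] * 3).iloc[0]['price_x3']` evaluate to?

138

take 2 rows with smallest price:
   price product
0      8  Gadget
1     46  Gadget
sort by price descending:
   price product
1     46  Gadget
0      8  Gadget
add column price_x3 = t['price'] * 3:
   price product  price_x3
1     46  Gadget       138
0      8  Gadget        24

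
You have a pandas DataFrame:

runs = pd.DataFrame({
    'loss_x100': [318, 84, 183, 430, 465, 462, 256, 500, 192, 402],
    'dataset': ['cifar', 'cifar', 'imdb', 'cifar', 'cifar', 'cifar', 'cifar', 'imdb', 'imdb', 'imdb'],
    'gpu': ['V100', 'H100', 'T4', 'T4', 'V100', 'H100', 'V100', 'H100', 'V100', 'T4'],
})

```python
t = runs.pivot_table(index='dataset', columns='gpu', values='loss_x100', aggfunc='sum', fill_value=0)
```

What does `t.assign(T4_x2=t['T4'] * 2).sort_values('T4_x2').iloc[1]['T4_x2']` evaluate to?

1170

pivot: rows=dataset, cols=gpu, sum(loss_x100):
gpu      H100   T4  V100
dataset                 
cifar     546  430  1039
imdb      500  585   192
add column T4_x2 = t['T4'] * 2:
gpu      H100   T4  V100  T4_x2
dataset                        
cifar     546  430  1039    860
imdb      500  585   192   1170
sort by T4_x2:
gpu      H100   T4  V100  T4_x2
dataset                        
cifar     546  430  1039    860
imdb      500  585   192   1170
Taking the value at position 1, column 'T4_x2' gives 1170.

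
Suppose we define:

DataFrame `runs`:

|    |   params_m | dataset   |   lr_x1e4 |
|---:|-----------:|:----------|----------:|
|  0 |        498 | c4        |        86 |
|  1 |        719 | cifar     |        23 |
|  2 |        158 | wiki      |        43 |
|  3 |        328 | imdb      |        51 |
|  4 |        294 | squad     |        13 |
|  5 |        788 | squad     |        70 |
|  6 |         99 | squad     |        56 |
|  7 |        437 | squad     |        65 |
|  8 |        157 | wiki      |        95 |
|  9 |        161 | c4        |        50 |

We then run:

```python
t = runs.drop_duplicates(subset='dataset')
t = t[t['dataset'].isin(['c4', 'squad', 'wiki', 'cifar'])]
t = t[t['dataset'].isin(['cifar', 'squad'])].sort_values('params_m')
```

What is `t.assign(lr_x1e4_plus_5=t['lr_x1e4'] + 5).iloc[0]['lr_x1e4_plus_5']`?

18

drop duplicate dataset (keep=first):
   params_m dataset  lr_x1e4
0       498      c4       86
1       719   cifar       23
2       158    wiki       43
3       328    imdb       51
4       294   squad       13
filter rows where dataset in ['c4', 'squad', 'wiki', 'cifar']:
   params_m dataset  lr_x1e4
0       498      c4       86
1       719   cifar       23
2       158    wiki       43
4       294   squad       13
filter rows where dataset in ['cifar', 'squad']:
   params_m dataset  lr_x1e4
1       719   cifar       23
4       294   squad       13
sort by params_m:
   params_m dataset  lr_x1e4
4       294   squad       13
1       719   cifar       23
add column lr_x1e4_plus_5 = t['lr_x1e4'] + 5:
   params_m dataset  lr_x1e4  lr_x1e4_plus_5
4       294   squad       13              18
1       719   cifar       23              28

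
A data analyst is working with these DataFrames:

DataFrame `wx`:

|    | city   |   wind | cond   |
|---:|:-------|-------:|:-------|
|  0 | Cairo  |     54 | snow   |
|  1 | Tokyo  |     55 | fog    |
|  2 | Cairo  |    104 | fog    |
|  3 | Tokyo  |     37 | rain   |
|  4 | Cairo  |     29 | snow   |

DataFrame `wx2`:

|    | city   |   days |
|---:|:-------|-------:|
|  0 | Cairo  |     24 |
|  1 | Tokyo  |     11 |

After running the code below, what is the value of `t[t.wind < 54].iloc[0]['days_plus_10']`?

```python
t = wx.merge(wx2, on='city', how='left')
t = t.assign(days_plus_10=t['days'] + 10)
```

merge on 'city' (how='left') → 5 rows:
    city  wind  cond  days
0  Cairo    54  snow    24
1  Tokyo    55   fog    11
2  Cairo   104   fog    24
3  Tokyo    37  rain    11
4  Cairo    29  snow    24
add column days_plus_10 = t['days'] + 10:
    city  wind  cond  days  days_plus_10
0  Cairo    54  snow    24            34
1  Tokyo    55   fog    11            21
2  Cairo   104   fog    24            34
3  Tokyo    37  rain    11            21
4  Cairo    29  snow    24            34
filter rows where wind < 54:
    city  wind  cond  days  days_plus_10
3  Tokyo    37  rain    11            21
4  Cairo    29  snow    24            34

21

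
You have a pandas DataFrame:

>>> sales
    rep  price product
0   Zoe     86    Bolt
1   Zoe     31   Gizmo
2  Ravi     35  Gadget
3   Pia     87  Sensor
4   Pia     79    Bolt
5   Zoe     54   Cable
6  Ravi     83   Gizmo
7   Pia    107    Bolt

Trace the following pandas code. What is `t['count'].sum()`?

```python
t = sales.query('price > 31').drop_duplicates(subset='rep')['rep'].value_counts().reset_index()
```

3

filter rows where price > 31:
    rep  price product
0   Zoe     86    Bolt
2  Ravi     35  Gadget
3   Pia     87  Sensor
4   Pia     79    Bolt
5   Zoe     54   Cable
6  Ravi     83   Gizmo
7   Pia    107    Bolt
drop duplicate rep (keep=first):
    rep  price product
0   Zoe     86    Bolt
2  Ravi     35  Gadget
3   Pia     87  Sensor
value_counts of rep:
rep
Zoe     1
Ravi    1
Pia     1
Name: count, dtype: int64
reset_index():
    rep  count
0   Zoe      1
1  Ravi      1
2   Pia      1
Reading off the sum of column 'count', we get 3.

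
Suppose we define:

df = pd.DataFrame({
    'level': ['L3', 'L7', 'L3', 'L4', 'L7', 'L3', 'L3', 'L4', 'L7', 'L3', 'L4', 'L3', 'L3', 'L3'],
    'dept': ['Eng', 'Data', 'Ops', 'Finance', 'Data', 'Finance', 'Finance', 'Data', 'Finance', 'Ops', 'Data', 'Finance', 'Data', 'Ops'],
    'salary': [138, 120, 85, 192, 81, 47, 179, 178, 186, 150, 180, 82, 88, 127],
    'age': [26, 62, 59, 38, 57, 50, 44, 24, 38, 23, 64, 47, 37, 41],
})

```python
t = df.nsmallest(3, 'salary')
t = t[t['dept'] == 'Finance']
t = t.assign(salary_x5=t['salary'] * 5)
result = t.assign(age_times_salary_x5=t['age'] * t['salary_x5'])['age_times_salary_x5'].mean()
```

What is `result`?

take 3 rows with smallest salary:
   level     dept  salary  age
5     L3  Finance      47   50
4     L7     Data      81   57
11    L3  Finance      82   47
filter rows where dept == 'Finance':
   level     dept  salary  age
5     L3  Finance      47   50
11    L3  Finance      82   47
add column salary_x5 = t['salary'] * 5:
   level     dept  salary  age  salary_x5
5     L3  Finance      47   50        235
11    L3  Finance      82   47        410
add column age_times_salary_x5 = t['age'] * t['salary_x5']:
   level     dept  salary  age  salary_x5  age_times_salary_x5
5     L3  Finance      47   50        235                11750
11    L3  Finance      82   47        410                19270
Taking the mean of column 'age_times_salary_x5' gives 15510.0.

15510.0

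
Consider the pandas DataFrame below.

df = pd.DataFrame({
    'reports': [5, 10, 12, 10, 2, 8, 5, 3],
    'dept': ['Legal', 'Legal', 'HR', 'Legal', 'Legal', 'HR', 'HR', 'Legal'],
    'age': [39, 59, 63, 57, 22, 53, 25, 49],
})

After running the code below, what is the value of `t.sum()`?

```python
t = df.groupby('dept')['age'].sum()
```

group by dept, sum of age:
dept
HR       141
Legal    226
Name: age, dtype: int64
sum of the resulting series → 367

367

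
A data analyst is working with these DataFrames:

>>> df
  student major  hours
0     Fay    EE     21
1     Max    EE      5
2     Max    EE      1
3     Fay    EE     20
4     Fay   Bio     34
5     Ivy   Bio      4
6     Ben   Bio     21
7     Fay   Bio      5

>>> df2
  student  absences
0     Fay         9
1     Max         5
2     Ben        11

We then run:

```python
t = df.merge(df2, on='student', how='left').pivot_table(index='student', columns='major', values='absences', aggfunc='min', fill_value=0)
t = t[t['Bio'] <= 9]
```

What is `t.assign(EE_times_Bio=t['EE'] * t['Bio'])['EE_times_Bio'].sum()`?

merge on 'student' (how='left') → 8 rows:
  student major  hours  absences
0     Fay    EE     21       9.0
1     Max    EE      5       5.0
2     Max    EE      1       5.0
3     Fay    EE     20       9.0
4     Fay   Bio     34       9.0
5     Ivy   Bio      4       NaN
6     Ben   Bio     21      11.0
7     Fay   Bio      5       9.0
pivot: rows=student, cols=major, min(absences):
major     Bio   EE
student           
Ben      11.0  0.0
Fay       9.0  9.0
Max       0.0  5.0
filter rows where Bio <= 9:
major    Bio   EE
student          
Fay      9.0  9.0
Max      0.0  5.0
add column EE_times_Bio = t['EE'] * t['Bio']:
major    Bio   EE  EE_times_Bio
student                        
Fay      9.0  9.0          81.0
Max      0.0  5.0           0.0
Taking the sum of column 'EE_times_Bio' gives 81.0.

81.0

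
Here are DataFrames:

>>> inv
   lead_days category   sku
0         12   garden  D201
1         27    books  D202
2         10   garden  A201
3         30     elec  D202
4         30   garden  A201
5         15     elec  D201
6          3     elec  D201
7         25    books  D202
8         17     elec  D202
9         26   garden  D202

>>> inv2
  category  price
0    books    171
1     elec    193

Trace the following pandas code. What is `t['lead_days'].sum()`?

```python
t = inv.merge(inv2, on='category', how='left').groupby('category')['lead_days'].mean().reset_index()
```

61.75

merge on 'category' (how='left') → 10 rows:
   lead_days category   sku  price
0         12   garden  D201    NaN
1         27    books  D202  171.0
2         10   garden  A201    NaN
3         30     elec  D202  193.0
4         30   garden  A201    NaN
5         15     elec  D201  193.0
6          3     elec  D201  193.0
7         25    books  D202  171.0
8         17     elec  D202  193.0
9         26   garden  D202    NaN
group by category, mean of lead_days:
category
books     26.00
elec      16.25
garden    19.50
Name: lead_days, dtype: float64
reset_index():
  category  lead_days
0    books      26.00
1     elec      16.25
2   garden      19.50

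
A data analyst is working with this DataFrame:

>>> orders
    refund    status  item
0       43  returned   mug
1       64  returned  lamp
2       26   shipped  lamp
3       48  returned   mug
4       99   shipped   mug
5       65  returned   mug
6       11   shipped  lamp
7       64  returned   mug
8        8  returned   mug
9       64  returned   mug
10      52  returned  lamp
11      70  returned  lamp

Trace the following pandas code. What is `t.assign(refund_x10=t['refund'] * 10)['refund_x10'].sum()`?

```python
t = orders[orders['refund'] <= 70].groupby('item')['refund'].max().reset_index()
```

1350

filter rows where refund <= 70:
    refund    status  item
0       43  returned   mug
1       64  returned  lamp
2       26   shipped  lamp
3       48  returned   mug
5       65  returned   mug
6       11   shipped  lamp
7       64  returned   mug
8        8  returned   mug
9       64  returned   mug
10      52  returned  lamp
11      70  returned  lamp
group by item, max of refund:
item
lamp    70
mug     65
Name: refund, dtype: int64
reset_index():
   item  refund
0  lamp      70
1   mug      65
add column refund_x10 = t['refund'] * 10:
   item  refund  refund_x10
0  lamp      70         700
1   mug      65         650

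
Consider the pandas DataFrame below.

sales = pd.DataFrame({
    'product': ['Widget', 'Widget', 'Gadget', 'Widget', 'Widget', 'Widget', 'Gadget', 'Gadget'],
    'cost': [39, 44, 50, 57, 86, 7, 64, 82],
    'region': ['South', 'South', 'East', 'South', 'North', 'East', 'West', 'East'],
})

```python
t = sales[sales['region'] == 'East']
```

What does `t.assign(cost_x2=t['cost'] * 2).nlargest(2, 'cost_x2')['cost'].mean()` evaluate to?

filter rows where region == 'East':
  product  cost region
2  Gadget    50   East
5  Widget     7   East
7  Gadget    82   East
add column cost_x2 = t['cost'] * 2:
  product  cost region  cost_x2
2  Gadget    50   East      100
5  Widget     7   East       14
7  Gadget    82   East      164
take 2 rows with largest cost_x2:
  product  cost region  cost_x2
7  Gadget    82   East      164
2  Gadget    50   East      100

66.0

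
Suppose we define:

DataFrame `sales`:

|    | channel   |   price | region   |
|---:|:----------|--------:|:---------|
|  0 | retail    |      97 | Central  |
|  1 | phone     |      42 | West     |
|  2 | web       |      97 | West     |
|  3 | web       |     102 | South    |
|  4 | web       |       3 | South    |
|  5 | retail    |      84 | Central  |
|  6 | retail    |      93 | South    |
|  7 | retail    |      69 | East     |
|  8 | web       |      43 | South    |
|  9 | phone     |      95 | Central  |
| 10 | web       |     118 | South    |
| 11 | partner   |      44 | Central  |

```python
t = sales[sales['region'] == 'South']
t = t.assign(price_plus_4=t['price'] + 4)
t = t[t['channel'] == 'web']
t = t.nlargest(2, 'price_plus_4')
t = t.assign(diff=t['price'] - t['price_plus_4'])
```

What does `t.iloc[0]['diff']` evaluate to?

-4

filter rows where region == 'South':
   channel  price region
3      web    102  South
4      web      3  South
6   retail     93  South
8      web     43  South
10     web    118  South
add column price_plus_4 = t['price'] + 4:
   channel  price region  price_plus_4
3      web    102  South           106
4      web      3  South             7
6   retail     93  South            97
8      web     43  South            47
10     web    118  South           122
filter rows where channel == 'web':
   channel  price region  price_plus_4
3      web    102  South           106
4      web      3  South             7
8      web     43  South            47
10     web    118  South           122
take 2 rows with largest price_plus_4:
   channel  price region  price_plus_4
10     web    118  South           122
3      web    102  South           106
add column diff = t['price'] - t['price_plus_4']:
   channel  price region  price_plus_4  diff
10     web    118  South           122    -4
3      web    102  South           106    -4
value at position 0, column 'diff' → -4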